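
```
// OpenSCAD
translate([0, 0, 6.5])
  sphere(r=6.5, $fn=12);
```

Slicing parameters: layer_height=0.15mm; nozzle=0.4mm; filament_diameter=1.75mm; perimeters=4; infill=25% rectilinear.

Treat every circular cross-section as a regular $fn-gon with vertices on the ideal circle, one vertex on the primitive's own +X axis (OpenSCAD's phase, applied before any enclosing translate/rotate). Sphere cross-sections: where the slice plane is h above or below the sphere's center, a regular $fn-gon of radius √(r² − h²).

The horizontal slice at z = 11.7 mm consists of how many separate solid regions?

1

At z = 11.7 mm: the r=6.5 sphere slices to a regular 12-gon of circumradius 3.900 (√(r²−h²) with h=5.2 from center). The result has 1 disconnected region.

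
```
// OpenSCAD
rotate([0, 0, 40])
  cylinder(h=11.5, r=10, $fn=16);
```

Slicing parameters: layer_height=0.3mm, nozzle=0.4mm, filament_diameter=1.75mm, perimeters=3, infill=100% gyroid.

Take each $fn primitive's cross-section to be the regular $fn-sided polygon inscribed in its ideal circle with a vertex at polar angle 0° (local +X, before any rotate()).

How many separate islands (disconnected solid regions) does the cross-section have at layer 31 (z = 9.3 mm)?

At z = 9.3 mm: the cylinder: section is a regular 16-gon, circumradius r=10; (rotated 40° about Z; rotation is an isometry so areas/perimeters/island counts are preserved). Overall, the cross-section is a single solid region. Island count = 1.

1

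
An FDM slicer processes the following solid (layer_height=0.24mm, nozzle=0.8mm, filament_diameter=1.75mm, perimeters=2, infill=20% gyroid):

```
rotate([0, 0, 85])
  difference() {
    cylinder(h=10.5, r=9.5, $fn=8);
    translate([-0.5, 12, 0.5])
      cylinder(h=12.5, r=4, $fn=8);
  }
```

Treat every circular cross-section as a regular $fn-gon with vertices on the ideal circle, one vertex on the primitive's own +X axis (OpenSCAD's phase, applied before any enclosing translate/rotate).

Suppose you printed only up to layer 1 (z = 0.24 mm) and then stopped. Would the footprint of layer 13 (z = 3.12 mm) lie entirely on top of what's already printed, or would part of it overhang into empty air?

entirely on top

Compare the two slices. At z = 0.24: the r=9.5 cylinder contributes a regular 8-gon of circumradius 9.5 (area = (8/2)·9.500²·sin(360°/8) = 255.27 mm²); the cylinder at (-0.5, 12) is not intersected at this z (z outside [0.5, 13]); After the difference (first − rest): none of the subtracted shapes is present at this height, so the r=9.5 cylinder is unchanged — area = 255.27 mm²; (whole slice rotated 85° about Z — lengths, areas and connectivity unchanged). At z = 3.12: the r=9.5 cylinder gives a regular 8-gon of circumradius 9.5 (constant along its height) (area = (8/2)·9.500²·sin(360°/8) = 255.27 mm²); the cylinder at (-0.5, 12): section is a regular 8-gon, circumradius r=4 (area = (8/2)·4.000²·sin(360°/8) = 45.25 mm²); Taking the first minus the rest: starting from the r=9.5 cylinder (255.27 mm²), the r=4 cylinder at (-0.5, 12) partially overlaps it — only the 2.66 mm² overlap (of its 45.25 mm²) is removed, clipping the outline — area = 252.60 mm²; (whole slice rotated 85° about Z — lengths, areas and connectivity unchanged). Checking containment: the cross-section at z = 3.12 is a subset of the cross-section at z = 0.24.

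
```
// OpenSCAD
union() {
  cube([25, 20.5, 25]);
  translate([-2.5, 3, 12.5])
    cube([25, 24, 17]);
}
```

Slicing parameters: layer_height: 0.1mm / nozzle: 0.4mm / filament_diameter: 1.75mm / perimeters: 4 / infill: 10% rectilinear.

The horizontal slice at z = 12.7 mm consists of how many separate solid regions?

At z = 12.7 mm: the 25×20.5 cube contributes its full rectangle; the cube at (-2.5, 3) (footprint 25×24) is included at this height; Combining (union): the regions partially overlap (shared area 393.75 mm²), so overlapping operands fuse into one piece — 1 connected region. The result has 1 disconnected region.

1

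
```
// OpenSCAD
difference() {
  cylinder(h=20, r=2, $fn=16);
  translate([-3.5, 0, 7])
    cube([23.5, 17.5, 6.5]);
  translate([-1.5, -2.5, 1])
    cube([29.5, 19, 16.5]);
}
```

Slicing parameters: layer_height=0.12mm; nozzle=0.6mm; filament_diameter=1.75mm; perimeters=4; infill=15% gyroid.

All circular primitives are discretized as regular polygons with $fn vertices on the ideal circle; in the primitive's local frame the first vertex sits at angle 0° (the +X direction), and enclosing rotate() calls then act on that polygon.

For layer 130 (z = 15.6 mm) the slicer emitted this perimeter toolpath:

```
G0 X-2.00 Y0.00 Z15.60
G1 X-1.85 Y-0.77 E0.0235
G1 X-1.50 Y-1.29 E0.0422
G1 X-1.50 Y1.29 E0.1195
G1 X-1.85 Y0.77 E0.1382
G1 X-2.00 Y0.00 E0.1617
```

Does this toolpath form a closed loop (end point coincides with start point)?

Start point (G0): (-2.00, 0.00). End point (last G1): the path returns to the start — closed.

yes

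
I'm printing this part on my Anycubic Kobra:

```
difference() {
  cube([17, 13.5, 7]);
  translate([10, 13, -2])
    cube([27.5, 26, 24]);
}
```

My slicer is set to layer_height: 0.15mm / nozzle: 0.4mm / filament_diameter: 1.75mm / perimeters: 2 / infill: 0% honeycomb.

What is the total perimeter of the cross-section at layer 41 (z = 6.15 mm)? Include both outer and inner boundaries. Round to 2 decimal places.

61.00 mm

At z = 6.15 mm: the cube (footprint 17×13.5) is included at this height (perimeter 61.00 mm); the cube at (10, 13) (footprint 27.5×26) is included at this height (perimeter 107.00 mm); After the difference (first − rest): starting from the 17×13.5 cube, the 27.5×26 cube at (10, 13) partially overlaps it — only the 3.50 mm² overlap (of its 715.00 mm²) is removed, clipping the outline — boundary = 61.00 mm. Overall, the cross-section is a single solid region. Total boundary length (outer) = 61.00 mm.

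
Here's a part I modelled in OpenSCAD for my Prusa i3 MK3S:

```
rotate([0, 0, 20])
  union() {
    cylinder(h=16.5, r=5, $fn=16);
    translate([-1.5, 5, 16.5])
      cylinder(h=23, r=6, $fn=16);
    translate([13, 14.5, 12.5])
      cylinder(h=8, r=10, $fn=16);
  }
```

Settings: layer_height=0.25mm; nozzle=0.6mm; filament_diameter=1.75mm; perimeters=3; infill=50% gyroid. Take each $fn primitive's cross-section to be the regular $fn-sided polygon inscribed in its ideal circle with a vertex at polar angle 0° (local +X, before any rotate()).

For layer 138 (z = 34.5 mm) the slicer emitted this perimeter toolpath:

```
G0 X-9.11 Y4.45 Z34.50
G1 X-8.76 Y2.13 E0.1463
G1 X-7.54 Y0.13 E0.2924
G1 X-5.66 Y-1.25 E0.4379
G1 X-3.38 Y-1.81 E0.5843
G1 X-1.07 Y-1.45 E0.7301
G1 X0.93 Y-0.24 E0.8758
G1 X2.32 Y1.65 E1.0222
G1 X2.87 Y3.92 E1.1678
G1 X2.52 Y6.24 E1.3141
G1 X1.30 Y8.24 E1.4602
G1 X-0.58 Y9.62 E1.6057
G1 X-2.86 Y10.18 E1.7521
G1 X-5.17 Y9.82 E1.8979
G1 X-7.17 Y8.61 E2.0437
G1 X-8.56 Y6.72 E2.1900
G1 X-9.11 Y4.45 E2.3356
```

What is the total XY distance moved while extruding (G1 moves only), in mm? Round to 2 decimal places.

Sum the Euclidean lengths of each G1 segment: total = 37.45 mm.

37.45 mm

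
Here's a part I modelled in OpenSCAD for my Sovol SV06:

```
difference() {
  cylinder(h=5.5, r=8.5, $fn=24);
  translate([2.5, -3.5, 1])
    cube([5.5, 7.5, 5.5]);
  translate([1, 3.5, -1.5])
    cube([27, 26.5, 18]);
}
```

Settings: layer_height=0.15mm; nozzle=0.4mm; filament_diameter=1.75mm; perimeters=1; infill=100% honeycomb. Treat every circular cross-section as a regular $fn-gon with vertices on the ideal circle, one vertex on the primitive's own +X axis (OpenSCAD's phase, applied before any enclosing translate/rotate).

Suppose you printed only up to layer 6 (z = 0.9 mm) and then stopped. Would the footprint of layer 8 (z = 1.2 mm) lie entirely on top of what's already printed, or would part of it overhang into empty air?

Compare the two slices. At z = 0.9: the r=8.5 cylinder gives a regular 24-gon of circumradius 8.5 (constant along its height) (area = (24/2)·8.500²·sin(360°/24) = 224.40 mm²); the cube at (2.5, -3.5) does not reach this height (z outside [1, 6.5]); the cube at (1, 3.5) is present — its section is the full 27×26.5 rectangle (area 715.50 mm²); Subtracting the remaining from the first: starting from the r=8.5 cylinder (224.40 mm²), the 27×26.5 cube at (1, 3.5) partially overlaps it — only the 22.46 mm² overlap (of its 715.50 mm²) is removed, clipping the outline — area = 201.94 mm². At z = 1.2: the cylinder: section is a regular 24-gon, circumradius r=8.5 (area = (24/2)·8.500²·sin(360°/24) = 224.40 mm²); the 5.5×7.5 cube at (2.5, -3.5) contributes its full rectangle (area 41.25 mm²); the cube at (1, 3.5) (footprint 27×26.5) is included at this height (area 715.50 mm²); After the difference (first − rest): starting from the r=8.5 cylinder (224.40 mm²), the 5.5×7.5 cube at (2.5, -3.5) partially overlaps it — only the 40.77 mm² overlap (of its 41.25 mm²) is removed, clipping the outline; the 27×26.5 cube at (1, 3.5) partially overlaps it — only the 19.93 mm² overlap (of its 715.50 mm²) is removed, clipping the outline — area = 163.70 mm². Checking containment: the cross-section at z = 1.2 is a subset of the cross-section at z = 0.9.

entirely on top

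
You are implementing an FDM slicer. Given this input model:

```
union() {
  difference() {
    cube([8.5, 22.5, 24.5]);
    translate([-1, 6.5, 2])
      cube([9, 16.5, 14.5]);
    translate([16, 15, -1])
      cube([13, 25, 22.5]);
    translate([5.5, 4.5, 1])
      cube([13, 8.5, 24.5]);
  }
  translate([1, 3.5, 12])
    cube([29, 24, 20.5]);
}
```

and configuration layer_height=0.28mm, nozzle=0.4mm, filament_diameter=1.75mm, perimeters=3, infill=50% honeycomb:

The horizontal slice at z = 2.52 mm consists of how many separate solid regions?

At z = 2.52 mm: the 8.5×22.5 cube contributes its full rectangle; the cube at (-1, 6.5) is present — its section is the full 9×16.5 rectangle; the cube at (16, 15) (footprint 13×25) is included at this height; the cube at (5.5, 4.5) (footprint 13×8.5) is included at this height; Subtracting the remaining from the first: starting from the 8.5×22.5 cube, the 9×16.5 cube at (-1, 6.5) partially overlaps it — only the 128.00 mm² overlap (of its 148.50 mm²) is removed, clipping the outline; the 13×25 cube at (16, 15) misses the remaining region (no effect); the 13×8.5 cube at (5.5, 4.5) partially overlaps it — only the 9.25 mm² overlap (of its 110.50 mm²) is removed, clipping the outline — 2 connected regions; the cube at (1, 3.5) is not intersected at this z (z outside [12, 32.5]); Merging all regions: only that combined region is present, so the union is just that shape — 2 connected regions. The result has 2 disconnected regions.

2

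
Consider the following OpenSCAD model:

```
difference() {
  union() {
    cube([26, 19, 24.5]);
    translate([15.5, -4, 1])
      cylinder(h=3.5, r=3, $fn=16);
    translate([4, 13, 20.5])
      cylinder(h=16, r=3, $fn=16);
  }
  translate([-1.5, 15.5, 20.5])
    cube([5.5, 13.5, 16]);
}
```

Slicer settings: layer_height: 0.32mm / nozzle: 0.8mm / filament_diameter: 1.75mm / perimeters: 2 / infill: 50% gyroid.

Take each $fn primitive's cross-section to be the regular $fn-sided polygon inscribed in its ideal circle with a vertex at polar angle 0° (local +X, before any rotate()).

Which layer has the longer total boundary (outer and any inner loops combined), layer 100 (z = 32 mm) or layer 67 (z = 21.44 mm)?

Layer 100 (z = 32): the cube is absent (z outside [0, 24.5]); the cylinder at (15.5, -4) is not intersected at this z (z outside [1, 4.5]); the r=3 cylinder at (4, 13) contributes a regular 16-gon of circumradius 3 (perimeter = 2·16·3.000·sin(180°/16) = 18.73 mm); Combining (union): only the r=3 cylinder at (4, 13) is present, so the union is just that shape — boundary = 18.73 mm; the cube at (-1.5, 15.5) (footprint 5.5×13.5) is included at this height (perimeter 38.00 mm); After the difference (first − rest): starting from the result so far, the 5.5×13.5 cube at (-1.5, 15.5) partially overlaps it — only the 0.50 mm² overlap (of its 74.25 mm²) is removed, clipping the outline — boundary = 19.12 mm. So its perimeter = 19.12 mm. Layer 67 (z = 21.44): the cube (footprint 26×19) is included at this height (perimeter 90.00 mm); the cylinder at (15.5, -4) does not reach this height (z outside [1, 4.5]); the r=3 cylinder at (4, 13) gives a regular 16-gon of circumradius 3 (constant along its height) (perimeter = 2·16·3.000·sin(180°/16) = 18.73 mm); Merging all regions: the r=3 cylinder at (4, 13) lies entirely inside the 26×19 cube, so the union is just the 26×19 cube — boundary = 90.00 mm; the cube at (-1.5, 15.5) is present — its section is the full 5.5×13.5 rectangle (perimeter 38.00 mm); Taking the first minus the rest: starting from that combined region, the 5.5×13.5 cube at (-1.5, 15.5) partially overlaps it — only the 14.00 mm² overlap (of its 74.25 mm²) is removed, clipping the outline — boundary = 90.00 mm. So its perimeter = 90.00 mm. Layer 67 is larger (90.00 vs 19.12 mm).

layer 67 (z = 21.44 mm)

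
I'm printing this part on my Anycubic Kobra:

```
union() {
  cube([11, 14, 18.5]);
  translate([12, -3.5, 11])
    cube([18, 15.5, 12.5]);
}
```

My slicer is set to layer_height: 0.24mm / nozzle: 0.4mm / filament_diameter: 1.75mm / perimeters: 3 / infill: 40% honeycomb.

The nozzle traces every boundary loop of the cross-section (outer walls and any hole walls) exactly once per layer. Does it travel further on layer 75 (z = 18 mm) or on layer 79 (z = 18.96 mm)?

layer 75 (z = 18 mm)

Layer 75 (z = 18): the 11×14 cube contributes its full rectangle (perimeter 50.00 mm); the 18×15.5 cube at (12, -3.5) contributes its full rectangle (perimeter 67.00 mm); Taking the union: the 2 present regions are separate (no shared area or edge), so areas and boundary lengths simply add and each stays a separate island — boundary = 117.00 mm. So its perimeter = 117.00 mm. Layer 79 (z = 18.96): the cube is absent (z outside [0, 18.5]); the cube at (12, -3.5) is present — its section is the full 18×15.5 rectangle (perimeter 67.00 mm); Taking the union: only the 18×15.5 cube at (12, -3.5) is present, so the union is just that shape — boundary = 67.00 mm. So its perimeter = 67.00 mm. Layer 75 is larger (117.00 vs 67.00 mm).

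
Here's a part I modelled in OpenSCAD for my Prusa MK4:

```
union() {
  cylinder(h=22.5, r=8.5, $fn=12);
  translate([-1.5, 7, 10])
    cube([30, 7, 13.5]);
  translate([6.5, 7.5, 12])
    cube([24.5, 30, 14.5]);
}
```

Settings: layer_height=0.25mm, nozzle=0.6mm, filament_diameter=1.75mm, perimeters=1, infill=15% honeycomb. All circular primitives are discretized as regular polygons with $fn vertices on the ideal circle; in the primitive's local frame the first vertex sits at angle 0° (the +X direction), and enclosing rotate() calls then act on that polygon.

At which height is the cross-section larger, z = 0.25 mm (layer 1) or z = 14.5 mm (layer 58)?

Layer 1 (z = 0.25): the r=8.5 cylinder gives a regular 12-gon of circumradius 8.5 (constant along its height) (area = (12/2)·8.500²·sin(360°/12) = 216.75 mm²); the cube at (-1.5, 7) is not intersected at this z (z outside [10, 23.5]); the cube at (6.5, 7.5) does not reach this height (z outside [12, 26.5]); Taking the union: only the r=8.5 cylinder is present, so the union is just that shape — area = 216.75 mm². So its area = 216.75 mm². Layer 58 (z = 14.5): the cylinder: section is a regular 12-gon, circumradius r=8.5 (area = (12/2)·8.500²·sin(360°/12) = 216.75 mm²); the cube at (-1.5, 7) is present — its section is the full 30×7 rectangle (area 210.00 mm²); the cube at (6.5, 7.5) is present — its section is the full 24.5×30 rectangle (area 735.00 mm²); Merging all regions: the regions partially overlap — summed areas 1161.75 mm² minus the doubly-counted overlap 148.97 mm² gives 1012.78 mm² — area = 1012.78 mm². So its area = 1012.78 mm². Layer 58 is larger (1012.78 vs 216.75 mm²).

layer 58 (z = 14.5 mm)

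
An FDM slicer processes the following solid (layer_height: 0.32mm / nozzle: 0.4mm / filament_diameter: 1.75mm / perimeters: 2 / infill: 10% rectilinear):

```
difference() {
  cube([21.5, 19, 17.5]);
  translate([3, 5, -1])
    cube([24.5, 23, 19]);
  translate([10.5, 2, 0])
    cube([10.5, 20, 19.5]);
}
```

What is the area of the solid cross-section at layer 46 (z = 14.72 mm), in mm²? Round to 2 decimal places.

118.00 mm²

At z = 14.72 mm: the 21.5×19 cube contributes its full rectangle (area 408.50 mm²); the cube at (3, 5) is present — its section is the full 24.5×23 rectangle (area 563.50 mm²); the cube at (10.5, 2) (footprint 10.5×20) is included at this height (area 210.00 mm²); Taking the first minus the rest: starting from the 21.5×19 cube (408.50 mm²), the 24.5×23 cube at (3, 5) partially overlaps it — only the 259.00 mm² overlap (of its 563.50 mm²) is removed, clipping the outline; the 10.5×20 cube at (10.5, 2) partially overlaps it — only the 31.50 mm² overlap (of its 210.00 mm²) is removed, clipping the outline — area = 118.00 mm². Overall, the cross-section is a single solid region. Net area = 118.00 mm².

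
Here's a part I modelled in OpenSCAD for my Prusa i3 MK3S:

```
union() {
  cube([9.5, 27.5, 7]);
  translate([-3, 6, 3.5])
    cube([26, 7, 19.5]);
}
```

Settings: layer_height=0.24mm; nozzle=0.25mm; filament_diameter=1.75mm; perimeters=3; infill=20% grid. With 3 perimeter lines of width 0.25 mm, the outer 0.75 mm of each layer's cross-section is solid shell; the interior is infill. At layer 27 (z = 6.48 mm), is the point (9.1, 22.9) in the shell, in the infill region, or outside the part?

At z = 6.48 mm: the cube is present — its section is the full 9.5×27.5 rectangle; the cube at (-3, 6) is present — its section is the full 26×7 rectangle; Merging all regions: the regions partially overlap (shared area 66.50 mm²), so overlapping operands fuse into one piece — 1 connected region. Overall, the cross-section is a single solid region. The nearest boundary edge runs (9.50, 27.50)→(9.50, 13.00); distance from the point to it = 0.40 mm. The point is inside the cross-section, 0.40 mm from the nearest boundary — within the 0.75 mm shell band (3 × 0.25).

shell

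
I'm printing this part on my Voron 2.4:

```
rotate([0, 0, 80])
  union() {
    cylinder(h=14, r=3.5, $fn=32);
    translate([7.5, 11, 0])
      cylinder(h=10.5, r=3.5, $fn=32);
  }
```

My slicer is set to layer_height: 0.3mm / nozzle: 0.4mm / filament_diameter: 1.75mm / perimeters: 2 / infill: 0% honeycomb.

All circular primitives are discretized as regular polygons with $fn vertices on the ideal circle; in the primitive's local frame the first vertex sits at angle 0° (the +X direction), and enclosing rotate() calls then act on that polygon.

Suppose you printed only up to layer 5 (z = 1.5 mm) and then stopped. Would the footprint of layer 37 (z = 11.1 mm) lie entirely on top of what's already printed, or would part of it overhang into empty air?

entirely on top

Compare the two slices. At z = 1.5: the r=3.5 cylinder contributes a regular 32-gon of circumradius 3.5 (area = (32/2)·3.500²·sin(360°/32) = 38.24 mm²); the r=3.5 cylinder at (7.5, 11) gives a regular 32-gon of circumradius 3.5 (constant along its height) (area = (32/2)·3.500²·sin(360°/32) = 38.24 mm²); Taking the union: the 2 present regions are separate (no shared area or edge), so areas and boundary lengths simply add and each stays a separate island — area = 76.48 mm²; (whole slice rotated 80° about Z — lengths, areas and connectivity unchanged). At z = 11.1: the r=3.5 cylinder gives a regular 32-gon of circumradius 3.5 (constant along its height) (area = (32/2)·3.500²·sin(360°/32) = 38.24 mm²); the cylinder at (7.5, 11) is absent (z outside [0, 10.5]); Taking the union: only the r=3.5 cylinder is present, so the union is just that shape — area = 38.24 mm²; (whole slice rotated 80° about Z — lengths, areas and connectivity unchanged). Checking containment: the cross-section at z = 11.1 is a subset of the cross-section at z = 1.5.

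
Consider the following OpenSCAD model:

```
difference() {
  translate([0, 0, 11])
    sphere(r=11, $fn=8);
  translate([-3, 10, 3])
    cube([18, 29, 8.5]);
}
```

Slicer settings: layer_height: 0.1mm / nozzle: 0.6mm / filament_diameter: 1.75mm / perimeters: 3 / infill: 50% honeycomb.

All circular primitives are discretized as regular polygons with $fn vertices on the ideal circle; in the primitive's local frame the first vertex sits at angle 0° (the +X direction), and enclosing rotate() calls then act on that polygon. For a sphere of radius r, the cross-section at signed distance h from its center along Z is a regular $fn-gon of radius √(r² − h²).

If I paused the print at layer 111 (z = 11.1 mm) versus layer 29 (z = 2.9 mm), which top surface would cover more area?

layer 111 (z = 11.1 mm)

Layer 111 (z = 11.1): the r=11 sphere slices to a regular 8-gon of circumradius 11.000 (√(r²−h²) with h=0.1 from center) (area = (8/2)·11.000²·sin(360°/8) = 342.21 mm²); the cube at (-3, 10) is present — its section is the full 18×29 rectangle (area 522.00 mm²); Subtracting the remaining from the first: starting from the r=11 sphere (342.21 mm²), the 18×29 cube at (-3, 10) partially overlaps it — only the 2.41 mm² overlap (of its 522.00 mm²) is removed, clipping the outline — area = 339.80 mm². So its area = 339.80 mm². Layer 29 (z = 2.9): the r=11 sphere contributes a regular 8-gon of circumradius √(11²−8.1²) = 7.442 (area = (8/2)·7.442²·sin(360°/8) = 156.67 mm²); the cube at (-3, 10) is not intersected at this z (z outside [3, 11.5]); After the difference (first − rest): none of the subtracted shapes is present at this height, so the r=11 sphere is unchanged — area = 156.67 mm². So its area = 156.67 mm². Layer 111 is larger (339.80 vs 156.67 mm²).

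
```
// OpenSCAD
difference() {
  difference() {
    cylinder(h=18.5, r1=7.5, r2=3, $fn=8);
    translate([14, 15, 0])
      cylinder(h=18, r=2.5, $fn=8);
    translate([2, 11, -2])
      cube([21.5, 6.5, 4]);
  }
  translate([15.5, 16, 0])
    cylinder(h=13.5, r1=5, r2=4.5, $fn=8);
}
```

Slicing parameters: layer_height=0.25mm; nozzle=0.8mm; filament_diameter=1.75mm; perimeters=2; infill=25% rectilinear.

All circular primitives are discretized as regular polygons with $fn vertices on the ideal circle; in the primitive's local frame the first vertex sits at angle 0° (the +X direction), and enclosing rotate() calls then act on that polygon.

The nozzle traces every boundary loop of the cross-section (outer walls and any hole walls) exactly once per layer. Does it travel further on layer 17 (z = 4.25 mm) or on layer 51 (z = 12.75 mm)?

Layer 17 (z = 4.25): the cone contributes a regular 8-gon of circumradius 6.466 (interpolated between r1=7.5 and r2=3 at t=0.230) (perimeter = 2·8·6.466·sin(180°/8) = 39.59 mm); the r=2.5 cylinder at (14, 15) contributes a regular 8-gon of circumradius 2.5 (perimeter = 2·8·2.500·sin(180°/8) = 15.31 mm); the cube at (2, 11) does not reach this height (z outside [-2, 2]); Taking the first minus the rest: starting from the cone, the r=2.5 cylinder at (14, 15) misses the remaining region (no effect) — boundary = 39.59 mm; the cone at (15.5, 16) contributes a regular 8-gon of circumradius 4.843 (interpolated between r1=5 and r2=4.5 at t=0.315) (perimeter = 2·8·4.843·sin(180°/8) = 29.65 mm); Taking the first minus the rest: starting from the result so far, the cone at (15.5, 16) misses the remaining region (no effect) — boundary = 39.59 mm. So its perimeter = 39.59 mm. Layer 51 (z = 12.75): the cone (r1=7.5→r2=3) has section circumradius 4.399 here — a regular 8-gon (perimeter = 2·8·4.399·sin(180°/8) = 26.93 mm); the r=2.5 cylinder at (14, 15) contributes a regular 8-gon of circumradius 2.5 (perimeter = 2·8·2.500·sin(180°/8) = 15.31 mm); the cube at (2, 11) is not intersected at this z (z outside [-2, 2]); Subtracting the remaining from the first: starting from the cone, the r=2.5 cylinder at (14, 15) misses the remaining region (no effect) — boundary = 26.93 mm; the cone at (15.5, 16) (r1=5→r2=4.5) has section circumradius 4.528 here — a regular 8-gon (perimeter = 2·8·4.528·sin(180°/8) = 27.72 mm); Taking the first minus the rest: starting from the result so far, the cone at (15.5, 16) misses the remaining region (no effect) — boundary = 26.93 mm. So its perimeter = 26.93 mm. Layer 17 is larger (39.59 vs 26.93 mm).

layer 17 (z = 4.25 mm)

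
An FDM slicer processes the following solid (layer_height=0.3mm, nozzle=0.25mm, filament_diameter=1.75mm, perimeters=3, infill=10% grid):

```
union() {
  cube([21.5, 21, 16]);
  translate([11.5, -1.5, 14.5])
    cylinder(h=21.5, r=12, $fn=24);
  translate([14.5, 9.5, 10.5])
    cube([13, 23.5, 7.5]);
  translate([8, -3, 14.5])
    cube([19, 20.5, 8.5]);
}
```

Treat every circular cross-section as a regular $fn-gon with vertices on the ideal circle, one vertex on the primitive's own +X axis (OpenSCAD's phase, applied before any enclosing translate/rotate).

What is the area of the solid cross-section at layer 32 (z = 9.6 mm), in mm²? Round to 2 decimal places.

451.50 mm²

At z = 9.6 mm: the cube is present — its section is the full 21.5×21 rectangle (area 451.50 mm²); the cylinder at (11.5, -1.5) is absent (z outside [14.5, 36]); the cube at (14.5, 9.5) is absent (z outside [10.5, 18]); the cube at (8, -3) does not reach this height (z outside [14.5, 23]); Taking the union: only the 21.5×21 cube is present, so the union is just that shape — area = 451.50 mm². Overall, the cross-section is a single solid region. Net area = 451.50 mm².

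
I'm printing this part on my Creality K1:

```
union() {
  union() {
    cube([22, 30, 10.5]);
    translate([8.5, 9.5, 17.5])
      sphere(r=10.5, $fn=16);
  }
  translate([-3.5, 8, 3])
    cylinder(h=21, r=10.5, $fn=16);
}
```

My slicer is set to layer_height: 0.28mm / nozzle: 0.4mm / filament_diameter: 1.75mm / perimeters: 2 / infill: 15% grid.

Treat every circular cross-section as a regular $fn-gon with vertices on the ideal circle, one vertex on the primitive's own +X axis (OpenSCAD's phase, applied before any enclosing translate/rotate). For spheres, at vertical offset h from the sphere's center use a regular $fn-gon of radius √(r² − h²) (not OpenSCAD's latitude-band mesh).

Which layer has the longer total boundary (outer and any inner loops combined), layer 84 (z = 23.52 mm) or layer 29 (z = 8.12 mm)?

Layer 84 (z = 23.52): the cube is not intersected at this z (z outside [0, 10.5]); the sphere at (8.5, 9.5): section is a regular 16-gon, circumradius = √(r²−h²) = √(10.5²−6.02²) = 8.603 (perimeter = 2·16·8.603·sin(180°/16) = 53.71 mm); Taking the union: only the r=10.5 sphere at (8.5, 9.5) is present, so the union is just that shape — boundary = 53.71 mm; the cylinder at (-3.5, 8): section is a regular 16-gon, circumradius r=10.5 (perimeter = 2·16·10.500·sin(180°/16) = 65.55 mm); Combining (union): the regions partially overlap (shared area 67.47 mm²), so the edge portions inside another operand are dropped and the merged outline is re-measured after clipping — boundary = 86.32 mm. So its perimeter = 86.32 mm. Layer 29 (z = 8.12): the cube is present — its section is the full 22×30 rectangle (perimeter 104.00 mm); the r=10.5 sphere at (8.5, 9.5) slices to a regular 16-gon of circumradius 4.719 (√(r²−h²) with h=9.38 from center) (perimeter = 2·16·4.719·sin(180°/16) = 29.46 mm); Combining (union): the r=10.5 sphere at (8.5, 9.5) lies entirely inside the 22×30 cube, so the union is just the 22×30 cube — boundary = 104.00 mm; the r=10.5 cylinder at (-3.5, 8) contributes a regular 16-gon of circumradius 10.5 (perimeter = 2·16·10.500·sin(180°/16) = 65.55 mm); Taking the union: the regions partially overlap (shared area 94.63 mm²), so the edge portions inside another operand are dropped and the merged outline is re-measured after clipping — boundary = 126.63 mm. So its perimeter = 126.63 mm. Layer 29 is larger (126.63 vs 86.32 mm).

layer 29 (z = 8.12 mm)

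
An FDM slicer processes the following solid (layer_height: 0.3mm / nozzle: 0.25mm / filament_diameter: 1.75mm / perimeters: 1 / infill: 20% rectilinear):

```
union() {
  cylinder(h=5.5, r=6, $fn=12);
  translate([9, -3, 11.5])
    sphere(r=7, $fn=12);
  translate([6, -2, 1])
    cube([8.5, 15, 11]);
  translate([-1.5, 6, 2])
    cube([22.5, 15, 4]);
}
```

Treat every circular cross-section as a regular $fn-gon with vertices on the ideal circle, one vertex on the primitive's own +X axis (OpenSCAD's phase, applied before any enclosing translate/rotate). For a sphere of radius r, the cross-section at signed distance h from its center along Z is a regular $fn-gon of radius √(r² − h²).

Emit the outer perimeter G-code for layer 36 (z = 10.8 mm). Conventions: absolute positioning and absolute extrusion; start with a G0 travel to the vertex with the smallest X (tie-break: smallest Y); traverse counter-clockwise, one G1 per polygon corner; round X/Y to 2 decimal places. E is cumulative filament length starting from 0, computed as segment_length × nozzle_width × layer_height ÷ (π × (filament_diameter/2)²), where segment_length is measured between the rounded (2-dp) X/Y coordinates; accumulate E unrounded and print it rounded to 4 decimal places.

At z = 10.8 mm: the cylinder is not intersected at this z (z outside [0, 5.5]); the r=7 sphere at (9, -3) slices to a regular 12-gon of circumradius 6.965 (√(r²−h²) with h=0.7 from center); the cube at (6, -2) is present — its section is the full 8.5×15 rectangle; the cube at (-1.5, 6) does not reach this height (z outside [2, 6]); Merging all regions: the regions partially overlap (shared area 43.95 mm²), so overlapping operands fuse into one piece — 1 connected region. The outline is a single polygon with 14 vertices. Extrusion per mm of travel: 0.25 × 0.3 / (π × 0.875²) = 0.031181. Accumulating E over each segment gives final E = 1.9959.

G0 X2.04 Y-3.00 Z10.80
G1 X2.97 Y-6.48 E0.1123
G1 X5.52 Y-9.03 E0.2248
G1 X9.00 Y-9.96 E0.3371
G1 X12.48 Y-9.03 E0.4494
G1 X15.03 Y-6.48 E0.5619
G1 X15.96 Y-3.00 E0.6742
G1 X15.03 Y0.48 E0.7865
G1 X14.50 Y1.01 E0.8099
G1 X14.50 Y13.00 E1.1837
G1 X6.00 Y13.00 E1.4488
G1 X6.00 Y3.16 E1.7556
G1 X5.52 Y3.03 E1.7711
G1 X2.97 Y0.48 E1.8835
G1 X2.04 Y-3.00 E1.9959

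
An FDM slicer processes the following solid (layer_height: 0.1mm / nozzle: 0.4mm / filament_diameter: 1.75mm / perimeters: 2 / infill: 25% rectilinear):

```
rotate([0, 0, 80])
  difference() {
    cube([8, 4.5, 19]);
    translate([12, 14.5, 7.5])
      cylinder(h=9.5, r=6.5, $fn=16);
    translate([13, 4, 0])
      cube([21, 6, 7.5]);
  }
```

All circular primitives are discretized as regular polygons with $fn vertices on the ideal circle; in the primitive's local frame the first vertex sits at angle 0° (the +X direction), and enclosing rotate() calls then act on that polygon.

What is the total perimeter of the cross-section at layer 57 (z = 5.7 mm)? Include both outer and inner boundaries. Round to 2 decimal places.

At z = 5.7 mm: the cube is present — its section is the full 8×4.5 rectangle (perimeter 25.00 mm); the cylinder at (12, 14.5) is not intersected at this z (z outside [7.5, 17]); the cube at (13, 4) (footprint 21×6) is included at this height (perimeter 54.00 mm); Taking the first minus the rest: starting from the 8×4.5 cube, the 21×6 cube at (13, 4) misses the remaining region (no effect) — boundary = 25.00 mm; (rotated 80° about Z; rotation is an isometry so areas/perimeters/island counts are preserved). Overall, the cross-section is a single solid region. Total boundary length (outer) = 25.00 mm.

25.00 mm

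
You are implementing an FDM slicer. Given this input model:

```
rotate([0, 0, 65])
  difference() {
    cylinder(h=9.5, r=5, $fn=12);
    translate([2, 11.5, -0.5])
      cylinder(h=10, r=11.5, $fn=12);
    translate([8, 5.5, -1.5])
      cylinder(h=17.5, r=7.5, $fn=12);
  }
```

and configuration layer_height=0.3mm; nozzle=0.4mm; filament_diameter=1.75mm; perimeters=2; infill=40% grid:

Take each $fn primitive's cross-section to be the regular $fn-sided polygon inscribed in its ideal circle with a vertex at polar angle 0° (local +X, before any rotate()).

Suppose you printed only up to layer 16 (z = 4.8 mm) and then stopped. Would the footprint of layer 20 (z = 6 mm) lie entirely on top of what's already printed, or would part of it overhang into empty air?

entirely on top

Compare the two slices. At z = 4.8: the cylinder: section is a regular 12-gon, circumradius r=5 (area = (12/2)·5.000²·sin(360°/12) = 75.00 mm²); the r=11.5 cylinder at (2, 11.5) gives a regular 12-gon of circumradius 11.5 (constant along its height) (area = (12/2)·11.500²·sin(360°/12) = 396.75 mm²); the r=7.5 cylinder at (8, 5.5) contributes a regular 12-gon of circumradius 7.5 (area = (12/2)·7.500²·sin(360°/12) = 168.75 mm²); Subtracting the remaining from the first: starting from the r=5 cylinder (75.00 mm²), the r=11.5 cylinder at (2, 11.5) partially overlaps it — only the 30.06 mm² overlap (of its 396.75 mm²) is removed, clipping the outline; the r=7.5 cylinder at (8, 5.5) partially overlaps it — only the 2.10 mm² overlap (of its 168.75 mm²) is removed, clipping the outline — area = 42.84 mm²; (rotated 65° about Z; rotation is an isometry so areas/perimeters/island counts are preserved). At z = 6: the r=5 cylinder gives a regular 12-gon of circumradius 5 (constant along its height) (area = (12/2)·5.000²·sin(360°/12) = 75.00 mm²); the cylinder at (2, 11.5): section is a regular 12-gon, circumradius r=11.5 (area = (12/2)·11.500²·sin(360°/12) = 396.75 mm²); the cylinder at (8, 5.5): section is a regular 12-gon, circumradius r=7.5 (area = (12/2)·7.500²·sin(360°/12) = 168.75 mm²); Subtracting the remaining from the first: starting from the r=5 cylinder (75.00 mm²), the r=11.5 cylinder at (2, 11.5) partially overlaps it — only the 30.06 mm² overlap (of its 396.75 mm²) is removed, clipping the outline; the r=7.5 cylinder at (8, 5.5) partially overlaps it — only the 2.10 mm² overlap (of its 168.75 mm²) is removed, clipping the outline — area = 42.84 mm²; (whole slice rotated 65° about Z — lengths, areas and connectivity unchanged). Checking containment: the cross-section at z = 6 is a subset of the cross-section at z = 4.8.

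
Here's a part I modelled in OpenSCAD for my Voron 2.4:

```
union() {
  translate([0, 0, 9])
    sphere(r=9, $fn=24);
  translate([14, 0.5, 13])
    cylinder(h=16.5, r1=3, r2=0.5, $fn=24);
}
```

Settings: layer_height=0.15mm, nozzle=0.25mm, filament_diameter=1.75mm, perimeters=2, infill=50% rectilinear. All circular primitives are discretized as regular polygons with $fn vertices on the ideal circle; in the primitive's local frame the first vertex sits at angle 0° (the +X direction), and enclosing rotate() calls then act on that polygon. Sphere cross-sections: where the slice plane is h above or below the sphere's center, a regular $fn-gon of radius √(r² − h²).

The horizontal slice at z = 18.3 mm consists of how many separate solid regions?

1

At z = 18.3 mm: the sphere does not reach this height (|z−center|=9.300 > r=9); the cone at (14, 0.5): at t=0.321 of its height the radius interpolates to r₁+(r₂−r₁)t = 2.197, giving a regular 24-gon of that circumradius; Taking the union: only the cone at (14, 0.5) is present, so the union is just that shape — 1 connected region. The result has 1 disconnected region.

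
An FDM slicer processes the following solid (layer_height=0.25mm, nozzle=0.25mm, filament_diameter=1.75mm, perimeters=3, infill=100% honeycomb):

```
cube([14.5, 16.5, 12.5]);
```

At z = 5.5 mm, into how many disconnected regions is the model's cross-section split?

At z = 5.5 mm: the cube (footprint 14.5×16.5) is included at this height. The result has 1 disconnected region.

1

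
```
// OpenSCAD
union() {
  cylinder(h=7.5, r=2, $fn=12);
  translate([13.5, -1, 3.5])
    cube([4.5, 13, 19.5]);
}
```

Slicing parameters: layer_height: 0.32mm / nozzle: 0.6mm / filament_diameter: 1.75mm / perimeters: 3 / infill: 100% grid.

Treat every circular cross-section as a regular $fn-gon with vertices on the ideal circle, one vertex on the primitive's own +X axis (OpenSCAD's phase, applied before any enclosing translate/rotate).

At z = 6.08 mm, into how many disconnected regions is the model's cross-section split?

At z = 6.08 mm: the r=2 cylinder contributes a regular 12-gon of circumradius 2; the 4.5×13 cube at (13.5, -1) contributes its full rectangle; Combining (union): the 2 present regions are separate (no shared area or edge), so areas and boundary lengths simply add and each stays a separate island — 2 connected regions. The result has 2 disconnected regions.

2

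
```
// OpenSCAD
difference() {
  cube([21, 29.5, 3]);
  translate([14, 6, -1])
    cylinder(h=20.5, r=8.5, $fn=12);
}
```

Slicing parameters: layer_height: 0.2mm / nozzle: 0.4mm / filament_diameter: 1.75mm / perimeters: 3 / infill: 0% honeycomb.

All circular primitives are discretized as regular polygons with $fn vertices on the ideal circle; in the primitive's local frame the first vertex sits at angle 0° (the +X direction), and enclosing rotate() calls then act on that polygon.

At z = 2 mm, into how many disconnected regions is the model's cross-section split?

At z = 2 mm: the cube is present — its section is the full 21×29.5 rectangle; the r=8.5 cylinder at (14, 6) contributes a regular 12-gon of circumradius 8.5; After the difference (first − rest): starting from the 21×29.5 cube, the r=8.5 cylinder at (14, 6) partially overlaps it — only the 190.45 mm² overlap (of its 216.75 mm²) is removed, clipping the outline — 2 connected regions. The result has 2 disconnected regions.

2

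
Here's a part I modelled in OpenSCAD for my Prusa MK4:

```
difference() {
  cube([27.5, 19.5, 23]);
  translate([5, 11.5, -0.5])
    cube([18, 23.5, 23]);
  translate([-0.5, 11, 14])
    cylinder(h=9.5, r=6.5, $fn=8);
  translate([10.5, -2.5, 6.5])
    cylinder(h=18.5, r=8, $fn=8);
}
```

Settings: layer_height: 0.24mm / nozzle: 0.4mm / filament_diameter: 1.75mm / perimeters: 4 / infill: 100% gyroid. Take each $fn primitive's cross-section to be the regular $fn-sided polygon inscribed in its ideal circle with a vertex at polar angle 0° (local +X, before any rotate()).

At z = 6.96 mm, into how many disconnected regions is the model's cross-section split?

At z = 6.96 mm: the cube is present — its section is the full 27.5×19.5 rectangle; the cube at (5, 11.5) is present — its section is the full 18×23.5 rectangle; the cylinder at (-0.5, 11) is not intersected at this z (z outside [14, 23.5]); the r=8 cylinder at (10.5, -2.5) contributes a regular 8-gon of circumradius 8; Subtracting the remaining from the first: starting from the 27.5×19.5 cube, the 18×23.5 cube at (5, 11.5) partially overlaps it — only the 144.00 mm² overlap (of its 423.00 mm²) is removed, clipping the outline; the r=8 cylinder at (10.5, -2.5) partially overlaps it — only the 53.10 mm² overlap (of its 181.02 mm²) is removed, clipping the outline — 1 connected region. The result has 1 disconnected region.

1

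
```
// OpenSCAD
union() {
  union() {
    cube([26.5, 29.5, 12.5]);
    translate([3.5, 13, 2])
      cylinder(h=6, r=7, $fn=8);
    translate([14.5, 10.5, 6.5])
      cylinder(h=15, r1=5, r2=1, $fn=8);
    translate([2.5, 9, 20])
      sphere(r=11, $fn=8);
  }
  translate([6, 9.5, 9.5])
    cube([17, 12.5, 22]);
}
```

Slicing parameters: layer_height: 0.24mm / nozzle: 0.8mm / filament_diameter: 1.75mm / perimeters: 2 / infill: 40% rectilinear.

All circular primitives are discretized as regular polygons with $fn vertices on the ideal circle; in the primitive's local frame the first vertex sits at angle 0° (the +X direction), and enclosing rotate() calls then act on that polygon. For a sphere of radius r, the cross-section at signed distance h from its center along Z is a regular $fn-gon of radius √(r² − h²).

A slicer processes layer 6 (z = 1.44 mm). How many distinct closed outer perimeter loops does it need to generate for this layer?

At z = 1.44 mm: the cube (footprint 26.5×29.5) is included at this height; the cylinder at (3.5, 13) is not intersected at this z (z outside [2, 8]); the cone at (14.5, 10.5) is not intersected at this z (z outside [6.5, 21.5]); the sphere at (2.5, 9) is not intersected at this z (|z−center|=18.560 > r=11); Merging all regions: only the 26.5×29.5 cube is present, so the union is just that shape — 1 connected region; the cube at (6, 9.5) does not reach this height (z outside [9.5, 31.5]); Merging all regions: only that combined region is present, so the union is just that shape — 1 connected region. The result has 1 disconnected region.

1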